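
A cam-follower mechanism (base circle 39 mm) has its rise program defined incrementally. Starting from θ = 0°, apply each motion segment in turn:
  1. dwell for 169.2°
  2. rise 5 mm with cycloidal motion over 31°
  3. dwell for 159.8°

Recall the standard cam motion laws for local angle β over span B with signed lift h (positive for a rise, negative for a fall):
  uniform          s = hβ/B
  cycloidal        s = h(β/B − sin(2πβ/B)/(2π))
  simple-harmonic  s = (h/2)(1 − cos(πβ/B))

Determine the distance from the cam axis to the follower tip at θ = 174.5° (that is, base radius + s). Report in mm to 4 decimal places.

seg 1 [0°–169.2°] dwell: s stays 0.0000
seg 2 [169.2°–200.2°] cycloidal, h=5: θ=174.5° here. β=5.3, B=31. 5·(0.1710 − sin(2π·0.1710)/(2π)) = 0.1552 → s = 0.1552
radial distance = base radius + s = 39 + 0.1552 = 39.1552

39.1552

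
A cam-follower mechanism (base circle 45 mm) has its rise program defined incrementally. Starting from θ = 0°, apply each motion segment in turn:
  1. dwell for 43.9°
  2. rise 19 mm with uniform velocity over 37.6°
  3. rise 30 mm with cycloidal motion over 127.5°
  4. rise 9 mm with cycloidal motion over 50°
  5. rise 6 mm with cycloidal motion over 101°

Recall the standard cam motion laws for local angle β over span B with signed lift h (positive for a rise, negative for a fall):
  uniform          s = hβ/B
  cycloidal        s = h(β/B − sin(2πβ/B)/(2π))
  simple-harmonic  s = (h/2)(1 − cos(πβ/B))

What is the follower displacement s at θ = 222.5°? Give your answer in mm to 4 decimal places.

seg 1 [0°–43.9°] dwell: s stays 0.0000
seg 2 [43.9°–81.5°] uniform, h=19: full span → s += 19 → s = 19.0000
seg 3 [81.5°–209°] cycloidal, h=30: full span → s += 30 → s = 49.0000
seg 4 [209°–259°] cycloidal, h=9: θ=222.5° here. β=13.5, B=50. 9·(0.2700 − sin(2π·0.2700)/(2π)) = 1.0089 → s = 50.0089

50.0089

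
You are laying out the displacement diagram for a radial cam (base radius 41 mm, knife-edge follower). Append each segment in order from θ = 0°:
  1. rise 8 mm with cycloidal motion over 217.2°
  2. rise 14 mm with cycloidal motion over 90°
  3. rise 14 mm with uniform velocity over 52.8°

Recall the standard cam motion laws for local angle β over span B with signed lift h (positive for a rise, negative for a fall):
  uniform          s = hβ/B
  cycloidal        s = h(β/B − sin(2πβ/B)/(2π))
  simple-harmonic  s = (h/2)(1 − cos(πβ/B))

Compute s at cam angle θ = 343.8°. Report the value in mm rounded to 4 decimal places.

seg 1 [0°–217.2°] cycloidal, h=8: full span → s += 8 → s = 8.0000
seg 2 [217.2°–307.2°] cycloidal, h=14: full span → s += 14 → s = 22.0000
seg 3 [307.2°–360°] uniform, h=14: θ=343.8° here. β=36.6, B=52.8. 14·36.6/52.8 = 9.7045 → s = 31.7045

31.7045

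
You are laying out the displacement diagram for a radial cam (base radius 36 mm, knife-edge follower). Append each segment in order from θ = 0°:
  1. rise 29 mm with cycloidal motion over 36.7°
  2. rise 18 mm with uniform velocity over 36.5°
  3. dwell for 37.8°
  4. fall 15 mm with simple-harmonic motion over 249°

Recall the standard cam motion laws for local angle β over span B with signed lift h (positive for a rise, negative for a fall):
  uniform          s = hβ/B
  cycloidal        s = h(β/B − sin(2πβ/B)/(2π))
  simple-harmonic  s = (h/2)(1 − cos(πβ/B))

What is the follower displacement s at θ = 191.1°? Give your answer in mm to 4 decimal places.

seg 1 [0°–36.7°] cycloidal, h=29: full span → s += 29 → s = 29.0000
seg 2 [36.7°–73.2°] uniform, h=18: full span → s += 18 → s = 47.0000
seg 3 [73.2°–111°] dwell: s stays 47.0000
seg 4 [111°–360°] simple-harmonic, h=-15: θ=191.1° here. β=80.1, B=249. -15/2·(1 − cos(π·0.3217)) = -3.5149 → s = 43.4851

43.4851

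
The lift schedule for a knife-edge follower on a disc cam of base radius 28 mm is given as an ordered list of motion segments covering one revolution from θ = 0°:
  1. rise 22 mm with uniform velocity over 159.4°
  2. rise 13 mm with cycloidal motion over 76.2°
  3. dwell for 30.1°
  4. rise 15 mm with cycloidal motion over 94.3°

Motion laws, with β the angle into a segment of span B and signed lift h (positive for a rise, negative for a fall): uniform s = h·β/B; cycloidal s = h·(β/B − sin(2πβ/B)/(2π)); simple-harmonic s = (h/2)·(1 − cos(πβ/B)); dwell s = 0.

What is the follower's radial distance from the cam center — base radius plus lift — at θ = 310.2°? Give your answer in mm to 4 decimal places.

seg 1 [0°–159.4°] uniform, h=22: full span → s += 22 → s = 22.0000
seg 2 [159.4°–235.6°] cycloidal, h=13: full span → s += 13 → s = 35.0000
seg 3 [235.6°–265.7°] dwell: s stays 35.0000
seg 4 [265.7°–360°] cycloidal, h=15: θ=310.2° here. β=44.5, B=94.3. 15·(0.4719 − sin(2π·0.4719)/(2π)) = 6.6591 → s = 41.6591
radial distance = base radius + s = 28 + 41.6591 = 69.6591

69.6591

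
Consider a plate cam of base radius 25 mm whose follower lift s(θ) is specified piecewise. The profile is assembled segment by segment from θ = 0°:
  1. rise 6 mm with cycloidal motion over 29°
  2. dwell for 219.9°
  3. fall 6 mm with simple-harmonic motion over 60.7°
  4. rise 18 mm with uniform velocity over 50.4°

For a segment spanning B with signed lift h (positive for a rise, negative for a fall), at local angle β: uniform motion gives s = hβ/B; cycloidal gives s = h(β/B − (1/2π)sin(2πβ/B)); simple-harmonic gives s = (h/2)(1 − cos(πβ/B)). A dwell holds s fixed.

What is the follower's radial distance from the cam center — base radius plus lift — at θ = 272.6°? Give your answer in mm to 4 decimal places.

seg 1 [0°–29°] cycloidal, h=6: full span → s += 6 → s = 6.0000
seg 2 [29°–248.9°] dwell: s stays 6.0000
seg 3 [248.9°–309.6°] simple-harmonic, h=-6: θ=272.6° here. β=23.7, B=60.7. -6/2·(1 − cos(π·0.3904)) = -1.9877 → s = 4.0123
radial distance = base radius + s = 25 + 4.0123 = 29.0123

29.0123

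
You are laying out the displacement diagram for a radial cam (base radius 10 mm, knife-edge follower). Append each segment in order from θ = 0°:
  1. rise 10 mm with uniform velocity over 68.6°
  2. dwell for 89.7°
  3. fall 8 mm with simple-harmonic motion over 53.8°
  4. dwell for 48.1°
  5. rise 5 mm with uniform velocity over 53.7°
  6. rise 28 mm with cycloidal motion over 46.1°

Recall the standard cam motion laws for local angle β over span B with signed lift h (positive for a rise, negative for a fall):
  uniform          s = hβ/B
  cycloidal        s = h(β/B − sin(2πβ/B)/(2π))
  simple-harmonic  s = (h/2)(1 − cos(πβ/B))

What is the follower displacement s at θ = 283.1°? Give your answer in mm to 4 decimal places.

seg 1 [0°–68.6°] uniform, h=10: full span → s += 10 → s = 10.0000
seg 2 [68.6°–158.3°] dwell: s stays 10.0000
seg 3 [158.3°–212.1°] simple-harmonic, h=-8: full span → s += -8 → s = 2.0000
seg 4 [212.1°–260.2°] dwell: s stays 2.0000
seg 5 [260.2°–313.9°] uniform, h=5: θ=283.1° here. β=22.9, B=53.7. 5·22.9/53.7 = 2.1322 → s = 4.1322

4.1322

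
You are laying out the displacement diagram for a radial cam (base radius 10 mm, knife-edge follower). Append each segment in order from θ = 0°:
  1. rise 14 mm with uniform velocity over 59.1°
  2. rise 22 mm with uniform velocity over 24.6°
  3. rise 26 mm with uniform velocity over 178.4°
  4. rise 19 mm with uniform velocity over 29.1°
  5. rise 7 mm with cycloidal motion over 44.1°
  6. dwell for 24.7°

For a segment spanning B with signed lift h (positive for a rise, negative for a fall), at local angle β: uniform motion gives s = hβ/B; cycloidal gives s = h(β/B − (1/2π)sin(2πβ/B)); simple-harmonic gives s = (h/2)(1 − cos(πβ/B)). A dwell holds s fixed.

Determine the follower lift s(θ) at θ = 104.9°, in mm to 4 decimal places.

seg 1 [0°–59.1°] uniform, h=14: full span → s += 14 → s = 14.0000
seg 2 [59.1°–83.7°] uniform, h=22: full span → s += 22 → s = 36.0000
seg 3 [83.7°–262.1°] uniform, h=26: θ=104.9° here. β=21.2, B=178.4. 26·21.2/178.4 = 3.0897 → s = 39.0897

39.0897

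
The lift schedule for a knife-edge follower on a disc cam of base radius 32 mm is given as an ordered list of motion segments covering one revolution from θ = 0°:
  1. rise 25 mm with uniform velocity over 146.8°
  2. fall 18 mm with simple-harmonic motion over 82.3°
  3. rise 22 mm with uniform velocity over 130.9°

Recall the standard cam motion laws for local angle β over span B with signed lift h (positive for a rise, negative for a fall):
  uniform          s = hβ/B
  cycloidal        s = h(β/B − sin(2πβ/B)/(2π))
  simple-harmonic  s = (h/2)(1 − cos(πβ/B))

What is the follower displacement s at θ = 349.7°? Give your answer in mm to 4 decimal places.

seg 1 [0°–146.8°] uniform, h=25: full span → s += 25 → s = 25.0000
seg 2 [146.8°–229.1°] simple-harmonic, h=-18: full span → s += -18 → s = 7.0000
seg 3 [229.1°–360°] uniform, h=22: θ=349.7° here. β=120.6, B=130.9. 22·120.6/130.9 = 20.2689 → s = 27.2689

27.2689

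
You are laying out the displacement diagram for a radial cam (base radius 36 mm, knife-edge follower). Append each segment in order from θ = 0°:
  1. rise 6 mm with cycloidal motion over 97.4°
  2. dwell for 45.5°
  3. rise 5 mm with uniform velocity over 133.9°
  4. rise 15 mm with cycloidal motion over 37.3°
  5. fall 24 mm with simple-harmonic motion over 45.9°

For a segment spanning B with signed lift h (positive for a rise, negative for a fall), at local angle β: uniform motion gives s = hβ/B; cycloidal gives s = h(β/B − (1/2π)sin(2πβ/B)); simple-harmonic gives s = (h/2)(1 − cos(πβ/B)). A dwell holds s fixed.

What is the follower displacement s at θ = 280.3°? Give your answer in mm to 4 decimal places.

seg 1 [0°–97.4°] cycloidal, h=6: full span → s += 6 → s = 6.0000
seg 2 [97.4°–142.9°] dwell: s stays 6.0000
seg 3 [142.9°–276.8°] uniform, h=5: full span → s += 5 → s = 11.0000
seg 4 [276.8°–314.1°] cycloidal, h=15: θ=280.3° here. β=3.5, B=37.3. 15·(0.0938 − sin(2π·0.0938)/(2π)) = 0.0801 → s = 11.0801

11.0801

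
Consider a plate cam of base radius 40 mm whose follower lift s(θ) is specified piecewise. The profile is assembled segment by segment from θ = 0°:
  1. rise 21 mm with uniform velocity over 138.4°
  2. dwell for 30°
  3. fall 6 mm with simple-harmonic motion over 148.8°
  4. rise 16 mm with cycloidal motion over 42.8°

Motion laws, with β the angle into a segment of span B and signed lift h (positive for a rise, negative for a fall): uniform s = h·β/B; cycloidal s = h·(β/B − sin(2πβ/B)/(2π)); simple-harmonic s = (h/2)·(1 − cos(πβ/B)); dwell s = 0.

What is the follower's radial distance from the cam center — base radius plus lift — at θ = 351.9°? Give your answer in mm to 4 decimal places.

seg 1 [0°–138.4°] uniform, h=21: full span → s += 21 → s = 21.0000
seg 2 [138.4°–168.4°] dwell: s stays 21.0000
seg 3 [168.4°–317.2°] simple-harmonic, h=-6: full span → s += -6 → s = 15.0000
seg 4 [317.2°–360°] cycloidal, h=16: θ=351.9° here. β=34.7, B=42.8. 16·(0.8107 − sin(2π·0.8107)/(2π)) = 15.3352 → s = 30.3352
radial distance = base radius + s = 40 + 30.3352 = 70.3352

70.3352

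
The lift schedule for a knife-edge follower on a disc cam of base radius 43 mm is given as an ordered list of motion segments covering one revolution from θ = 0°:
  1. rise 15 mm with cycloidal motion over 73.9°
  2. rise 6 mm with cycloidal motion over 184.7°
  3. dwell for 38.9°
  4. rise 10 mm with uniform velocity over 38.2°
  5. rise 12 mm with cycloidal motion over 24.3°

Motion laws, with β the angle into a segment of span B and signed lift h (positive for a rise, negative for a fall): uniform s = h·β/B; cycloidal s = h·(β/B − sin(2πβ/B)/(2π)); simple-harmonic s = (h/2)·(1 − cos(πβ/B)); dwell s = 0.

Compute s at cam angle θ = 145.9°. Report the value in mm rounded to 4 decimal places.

seg 1 [0°–73.9°] cycloidal, h=15: full span → s += 15 → s = 15.0000
seg 2 [73.9°–258.6°] cycloidal, h=6: θ=145.9° here. β=72, B=184.7. 6·(0.3898 − sin(2π·0.3898)/(2π)) = 1.7294 → s = 16.7294

16.7294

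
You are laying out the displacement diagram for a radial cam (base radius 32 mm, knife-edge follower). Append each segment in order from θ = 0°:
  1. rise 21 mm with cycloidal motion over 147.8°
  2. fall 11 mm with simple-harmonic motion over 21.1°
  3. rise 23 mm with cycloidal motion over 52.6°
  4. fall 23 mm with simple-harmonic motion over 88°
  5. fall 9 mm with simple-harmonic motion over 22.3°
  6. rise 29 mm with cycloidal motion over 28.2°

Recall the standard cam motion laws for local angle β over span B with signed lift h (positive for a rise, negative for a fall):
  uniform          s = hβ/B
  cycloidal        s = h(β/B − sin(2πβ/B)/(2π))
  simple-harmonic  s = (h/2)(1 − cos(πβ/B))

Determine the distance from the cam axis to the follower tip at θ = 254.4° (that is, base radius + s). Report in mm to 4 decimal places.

seg 1 [0°–147.8°] cycloidal, h=21: full span → s += 21 → s = 21.0000
seg 2 [147.8°–168.9°] simple-harmonic, h=-11: full span → s += -11 → s = 10.0000
seg 3 [168.9°–221.5°] cycloidal, h=23: full span → s += 23 → s = 33.0000
seg 4 [221.5°–309.5°] simple-harmonic, h=-23: θ=254.4° here. β=32.9, B=88. -23/2·(1 − cos(π·0.3739)) = -7.0612 → s = 25.9388
radial distance = base radius + s = 32 + 25.9388 = 57.9388

57.9388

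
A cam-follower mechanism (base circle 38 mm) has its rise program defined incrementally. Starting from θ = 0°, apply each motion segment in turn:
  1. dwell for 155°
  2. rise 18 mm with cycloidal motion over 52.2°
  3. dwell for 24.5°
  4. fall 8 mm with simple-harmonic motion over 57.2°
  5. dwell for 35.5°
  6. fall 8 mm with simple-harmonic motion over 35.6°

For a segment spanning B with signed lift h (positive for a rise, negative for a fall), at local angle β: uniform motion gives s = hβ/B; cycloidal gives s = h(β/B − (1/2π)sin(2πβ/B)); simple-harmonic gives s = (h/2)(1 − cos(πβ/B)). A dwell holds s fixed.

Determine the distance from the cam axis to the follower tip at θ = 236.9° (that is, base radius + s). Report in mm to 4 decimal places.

seg 1 [0°–155°] dwell: s stays 0.0000
seg 2 [155°–207.2°] cycloidal, h=18: full span → s += 18 → s = 18.0000
seg 3 [207.2°–231.7°] dwell: s stays 18.0000
seg 4 [231.7°–288.9°] simple-harmonic, h=-8: θ=236.9° here. β=5.2, B=57.2. -8/2·(1 − cos(π·0.0909)) = -0.1620 → s = 17.8380
radial distance = base radius + s = 38 + 17.8380 = 55.8380

55.8380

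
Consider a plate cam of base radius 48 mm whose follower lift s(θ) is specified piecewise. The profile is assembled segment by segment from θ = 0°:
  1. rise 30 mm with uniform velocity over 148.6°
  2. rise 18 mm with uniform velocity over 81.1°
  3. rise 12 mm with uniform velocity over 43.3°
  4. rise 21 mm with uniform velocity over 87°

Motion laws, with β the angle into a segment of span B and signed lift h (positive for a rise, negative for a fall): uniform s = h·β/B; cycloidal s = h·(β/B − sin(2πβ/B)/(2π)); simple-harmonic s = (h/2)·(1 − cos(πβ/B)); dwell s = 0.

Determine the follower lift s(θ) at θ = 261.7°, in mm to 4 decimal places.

seg 1 [0°–148.6°] uniform, h=30: full span → s += 30 → s = 30.0000
seg 2 [148.6°–229.7°] uniform, h=18: full span → s += 18 → s = 48.0000
seg 3 [229.7°–273°] uniform, h=12: θ=261.7° here. β=32, B=43.3. 12·32/43.3 = 8.8684 → s = 56.8684

56.8684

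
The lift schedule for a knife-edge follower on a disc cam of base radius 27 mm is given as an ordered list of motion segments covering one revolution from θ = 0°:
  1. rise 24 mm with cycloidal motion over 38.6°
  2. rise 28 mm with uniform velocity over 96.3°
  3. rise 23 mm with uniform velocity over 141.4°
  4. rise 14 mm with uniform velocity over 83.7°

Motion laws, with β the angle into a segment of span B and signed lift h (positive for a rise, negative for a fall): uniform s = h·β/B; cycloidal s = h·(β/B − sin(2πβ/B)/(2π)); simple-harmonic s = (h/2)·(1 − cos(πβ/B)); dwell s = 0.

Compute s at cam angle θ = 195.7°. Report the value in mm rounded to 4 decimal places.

seg 1 [0°–38.6°] cycloidal, h=24: full span → s += 24 → s = 24.0000
seg 2 [38.6°–134.9°] uniform, h=28: full span → s += 28 → s = 52.0000
seg 3 [134.9°–276.3°] uniform, h=23: θ=195.7° here. β=60.8, B=141.4. 23·60.8/141.4 = 9.8897 → s = 61.8897

61.8897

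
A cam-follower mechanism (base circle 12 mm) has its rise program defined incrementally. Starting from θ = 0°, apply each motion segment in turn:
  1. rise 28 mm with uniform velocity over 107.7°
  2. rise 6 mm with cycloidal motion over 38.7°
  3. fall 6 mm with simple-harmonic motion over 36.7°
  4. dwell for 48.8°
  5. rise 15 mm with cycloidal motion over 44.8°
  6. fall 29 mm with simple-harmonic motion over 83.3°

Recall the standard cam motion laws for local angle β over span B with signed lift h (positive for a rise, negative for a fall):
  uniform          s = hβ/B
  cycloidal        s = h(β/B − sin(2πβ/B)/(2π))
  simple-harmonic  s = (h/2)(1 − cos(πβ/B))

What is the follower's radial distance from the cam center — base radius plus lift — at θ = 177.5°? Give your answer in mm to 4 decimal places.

seg 1 [0°–107.7°] uniform, h=28: full span → s += 28 → s = 28.0000
seg 2 [107.7°–146.4°] cycloidal, h=6: full span → s += 6 → s = 34.0000
seg 3 [146.4°–183.1°] simple-harmonic, h=-6: θ=177.5° here. β=31.1, B=36.7. -6/2·(1 − cos(π·0.8474)) = -5.6619 → s = 28.3381
radial distance = base radius + s = 12 + 28.3381 = 40.3381

40.3381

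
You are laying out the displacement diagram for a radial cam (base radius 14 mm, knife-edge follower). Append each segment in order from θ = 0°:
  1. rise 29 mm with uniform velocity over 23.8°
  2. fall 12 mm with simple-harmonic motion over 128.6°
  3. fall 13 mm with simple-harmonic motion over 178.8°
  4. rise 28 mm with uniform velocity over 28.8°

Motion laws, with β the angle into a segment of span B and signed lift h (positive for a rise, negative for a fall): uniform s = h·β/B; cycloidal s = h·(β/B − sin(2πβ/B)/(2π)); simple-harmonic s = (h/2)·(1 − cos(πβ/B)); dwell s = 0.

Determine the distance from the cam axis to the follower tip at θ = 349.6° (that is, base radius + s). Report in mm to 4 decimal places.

seg 1 [0°–23.8°] uniform, h=29: full span → s += 29 → s = 29.0000
seg 2 [23.8°–152.4°] simple-harmonic, h=-12: full span → s += -12 → s = 17.0000
seg 3 [152.4°–331.2°] simple-harmonic, h=-13: full span → s += -13 → s = 4.0000
seg 4 [331.2°–360°] uniform, h=28: θ=349.6° here. β=18.4, B=28.8. 28·18.4/28.8 = 17.8889 → s = 21.8889
radial distance = base radius + s = 14 + 21.8889 = 35.8889

35.8889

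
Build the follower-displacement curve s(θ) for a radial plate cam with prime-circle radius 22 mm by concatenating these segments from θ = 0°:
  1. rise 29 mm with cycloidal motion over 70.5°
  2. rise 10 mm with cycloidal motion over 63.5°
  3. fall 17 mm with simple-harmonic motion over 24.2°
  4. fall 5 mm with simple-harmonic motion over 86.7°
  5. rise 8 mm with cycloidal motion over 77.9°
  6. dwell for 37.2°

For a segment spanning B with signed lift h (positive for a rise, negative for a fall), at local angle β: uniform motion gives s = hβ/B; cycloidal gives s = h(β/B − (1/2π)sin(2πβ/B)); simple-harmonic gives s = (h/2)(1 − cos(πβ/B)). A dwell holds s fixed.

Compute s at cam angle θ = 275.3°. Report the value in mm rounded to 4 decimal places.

seg 1 [0°–70.5°] cycloidal, h=29: full span → s += 29 → s = 29.0000
seg 2 [70.5°–134°] cycloidal, h=10: full span → s += 10 → s = 39.0000
seg 3 [134°–158.2°] simple-harmonic, h=-17: full span → s += -17 → s = 22.0000
seg 4 [158.2°–244.9°] simple-harmonic, h=-5: full span → s += -5 → s = 17.0000
seg 5 [244.9°–322.8°] cycloidal, h=8: θ=275.3° here. β=30.4, B=77.9. 8·(0.3902 − sin(2π·0.3902)/(2π)) = 2.3119 → s = 19.3119

19.3119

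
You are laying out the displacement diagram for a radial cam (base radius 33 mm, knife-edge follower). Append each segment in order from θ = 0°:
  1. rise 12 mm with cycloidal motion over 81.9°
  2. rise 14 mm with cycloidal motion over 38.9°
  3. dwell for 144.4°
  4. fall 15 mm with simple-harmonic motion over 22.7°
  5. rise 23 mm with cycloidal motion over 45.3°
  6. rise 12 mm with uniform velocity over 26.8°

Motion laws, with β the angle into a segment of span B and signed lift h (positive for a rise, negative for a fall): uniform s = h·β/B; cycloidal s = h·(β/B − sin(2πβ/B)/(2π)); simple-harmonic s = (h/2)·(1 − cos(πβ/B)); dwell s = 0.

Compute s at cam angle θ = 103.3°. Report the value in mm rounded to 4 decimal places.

seg 1 [0°–81.9°] cycloidal, h=12: full span → s += 12 → s = 12.0000
seg 2 [81.9°–120.8°] cycloidal, h=14: θ=103.3° here. β=21.4, B=38.9. 14·(0.5501 − sin(2π·0.5501)/(2π)) = 8.3921 → s = 20.3921

20.3921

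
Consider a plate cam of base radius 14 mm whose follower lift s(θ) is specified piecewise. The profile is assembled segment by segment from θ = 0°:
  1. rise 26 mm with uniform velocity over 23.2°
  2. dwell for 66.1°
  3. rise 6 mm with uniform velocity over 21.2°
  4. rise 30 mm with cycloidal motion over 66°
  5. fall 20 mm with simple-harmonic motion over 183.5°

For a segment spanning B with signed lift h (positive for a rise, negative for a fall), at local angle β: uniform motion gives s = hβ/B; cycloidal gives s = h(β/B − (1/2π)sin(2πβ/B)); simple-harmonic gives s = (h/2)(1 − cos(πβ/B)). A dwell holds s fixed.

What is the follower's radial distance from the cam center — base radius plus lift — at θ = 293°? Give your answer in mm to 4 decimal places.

seg 1 [0°–23.2°] uniform, h=26: full span → s += 26 → s = 26.0000
seg 2 [23.2°–89.3°] dwell: s stays 26.0000
seg 3 [89.3°–110.5°] uniform, h=6: full span → s += 6 → s = 32.0000
seg 4 [110.5°–176.5°] cycloidal, h=30: full span → s += 30 → s = 62.0000
seg 5 [176.5°–360°] simple-harmonic, h=-20: θ=293° here. β=116.5, B=183.5. -20/2·(1 − cos(π·0.6349)) = -14.1116 → s = 47.8884
radial distance = base radius + s = 14 + 47.8884 = 61.8884

61.8884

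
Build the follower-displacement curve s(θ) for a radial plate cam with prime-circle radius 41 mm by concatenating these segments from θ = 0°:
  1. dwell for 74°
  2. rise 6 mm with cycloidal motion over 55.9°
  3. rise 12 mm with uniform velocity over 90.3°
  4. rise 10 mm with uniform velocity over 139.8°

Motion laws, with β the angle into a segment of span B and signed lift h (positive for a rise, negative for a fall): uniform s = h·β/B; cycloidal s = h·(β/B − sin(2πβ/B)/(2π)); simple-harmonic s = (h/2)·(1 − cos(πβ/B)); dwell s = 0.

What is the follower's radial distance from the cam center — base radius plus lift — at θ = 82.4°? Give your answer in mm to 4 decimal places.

seg 1 [0°–74°] dwell: s stays 0.0000
seg 2 [74°–129.9°] cycloidal, h=6: θ=82.4° here. β=8.4, B=55.9. 6·(0.1503 − sin(2π·0.1503)/(2π)) = 0.1281 → s = 0.1281
radial distance = base radius + s = 41 + 0.1281 = 41.1281

41.1281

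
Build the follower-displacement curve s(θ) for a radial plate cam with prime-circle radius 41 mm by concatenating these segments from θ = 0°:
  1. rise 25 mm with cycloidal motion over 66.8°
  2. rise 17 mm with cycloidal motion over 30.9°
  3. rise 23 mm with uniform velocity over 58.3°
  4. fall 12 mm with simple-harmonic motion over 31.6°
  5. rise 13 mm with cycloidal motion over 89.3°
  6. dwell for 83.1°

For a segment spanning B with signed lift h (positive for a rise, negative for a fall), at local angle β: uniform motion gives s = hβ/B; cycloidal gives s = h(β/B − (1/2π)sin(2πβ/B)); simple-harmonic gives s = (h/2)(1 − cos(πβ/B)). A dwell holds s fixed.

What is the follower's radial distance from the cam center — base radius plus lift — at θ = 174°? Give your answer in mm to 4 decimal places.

seg 1 [0°–66.8°] cycloidal, h=25: full span → s += 25 → s = 25.0000
seg 2 [66.8°–97.7°] cycloidal, h=17: full span → s += 17 → s = 42.0000
seg 3 [97.7°–156°] uniform, h=23: full span → s += 23 → s = 65.0000
seg 4 [156°–187.6°] simple-harmonic, h=-12: θ=174° here. β=18, B=31.6. -12/2·(1 − cos(π·0.5696)) = -7.3019 → s = 57.6981
radial distance = base radius + s = 41 + 57.6981 = 98.6981

98.6981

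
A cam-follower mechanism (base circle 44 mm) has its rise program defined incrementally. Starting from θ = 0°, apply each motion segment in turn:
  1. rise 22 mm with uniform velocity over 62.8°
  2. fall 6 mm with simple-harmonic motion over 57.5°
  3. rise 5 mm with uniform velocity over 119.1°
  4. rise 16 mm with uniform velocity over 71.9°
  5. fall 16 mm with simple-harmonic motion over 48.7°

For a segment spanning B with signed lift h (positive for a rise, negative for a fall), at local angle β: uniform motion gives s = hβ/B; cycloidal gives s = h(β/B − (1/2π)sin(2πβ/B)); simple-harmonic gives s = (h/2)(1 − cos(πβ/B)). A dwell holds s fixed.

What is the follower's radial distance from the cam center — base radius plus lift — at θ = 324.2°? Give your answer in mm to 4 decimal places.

seg 1 [0°–62.8°] uniform, h=22: full span → s += 22 → s = 22.0000
seg 2 [62.8°–120.3°] simple-harmonic, h=-6: full span → s += -6 → s = 16.0000
seg 3 [120.3°–239.4°] uniform, h=5: full span → s += 5 → s = 21.0000
seg 4 [239.4°–311.3°] uniform, h=16: full span → s += 16 → s = 37.0000
seg 5 [311.3°–360°] simple-harmonic, h=-16: θ=324.2° here. β=12.9, B=48.7. -16/2·(1 − cos(π·0.2649)) = -2.6138 → s = 34.3862
radial distance = base radius + s = 44 + 34.3862 = 78.3862

78.3862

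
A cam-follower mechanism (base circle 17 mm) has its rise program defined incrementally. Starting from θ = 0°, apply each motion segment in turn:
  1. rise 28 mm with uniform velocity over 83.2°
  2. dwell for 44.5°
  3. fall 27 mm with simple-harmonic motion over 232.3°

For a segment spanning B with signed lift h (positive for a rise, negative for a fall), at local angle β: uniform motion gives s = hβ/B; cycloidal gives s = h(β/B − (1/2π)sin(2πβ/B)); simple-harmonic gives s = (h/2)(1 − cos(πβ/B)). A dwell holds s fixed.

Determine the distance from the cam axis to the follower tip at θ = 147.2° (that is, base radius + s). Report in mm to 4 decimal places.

seg 1 [0°–83.2°] uniform, h=28: full span → s += 28 → s = 28.0000
seg 2 [83.2°–127.7°] dwell: s stays 28.0000
seg 3 [127.7°–360°] simple-harmonic, h=-27: θ=147.2° here. β=19.5, B=232.3. -27/2·(1 − cos(π·0.0839)) = -0.4667 → s = 27.5333
radial distance = base radius + s = 17 + 27.5333 = 44.5333

44.5333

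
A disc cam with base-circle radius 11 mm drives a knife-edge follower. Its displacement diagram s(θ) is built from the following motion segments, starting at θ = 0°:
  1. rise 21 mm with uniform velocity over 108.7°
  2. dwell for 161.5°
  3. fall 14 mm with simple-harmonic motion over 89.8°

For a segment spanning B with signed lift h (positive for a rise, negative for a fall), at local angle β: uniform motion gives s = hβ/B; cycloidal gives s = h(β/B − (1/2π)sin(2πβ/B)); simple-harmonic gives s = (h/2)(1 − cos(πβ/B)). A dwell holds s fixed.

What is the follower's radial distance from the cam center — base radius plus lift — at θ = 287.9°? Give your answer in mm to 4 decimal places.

seg 1 [0°–108.7°] uniform, h=21: full span → s += 21 → s = 21.0000
seg 2 [108.7°–270.2°] dwell: s stays 21.0000
seg 3 [270.2°–360°] simple-harmonic, h=-14: θ=287.9° here. β=17.7, B=89.8. -14/2·(1 − cos(π·0.1971)) = -1.2997 → s = 19.7003
radial distance = base radius + s = 11 + 19.7003 = 30.7003

30.7003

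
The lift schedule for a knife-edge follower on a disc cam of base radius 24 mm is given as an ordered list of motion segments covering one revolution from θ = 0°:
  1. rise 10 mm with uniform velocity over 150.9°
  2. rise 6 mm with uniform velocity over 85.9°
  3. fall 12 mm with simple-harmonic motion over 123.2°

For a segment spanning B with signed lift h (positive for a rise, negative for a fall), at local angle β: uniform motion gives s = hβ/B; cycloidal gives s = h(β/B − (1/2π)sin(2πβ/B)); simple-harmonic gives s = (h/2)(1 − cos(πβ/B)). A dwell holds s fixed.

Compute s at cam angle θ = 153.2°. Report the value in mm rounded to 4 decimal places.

seg 1 [0°–150.9°] uniform, h=10: full span → s += 10 → s = 10.0000
seg 2 [150.9°–236.8°] uniform, h=6: θ=153.2° here. β=2.3, B=85.9. 6·2.3/85.9 = 0.1607 → s = 10.1607

10.1607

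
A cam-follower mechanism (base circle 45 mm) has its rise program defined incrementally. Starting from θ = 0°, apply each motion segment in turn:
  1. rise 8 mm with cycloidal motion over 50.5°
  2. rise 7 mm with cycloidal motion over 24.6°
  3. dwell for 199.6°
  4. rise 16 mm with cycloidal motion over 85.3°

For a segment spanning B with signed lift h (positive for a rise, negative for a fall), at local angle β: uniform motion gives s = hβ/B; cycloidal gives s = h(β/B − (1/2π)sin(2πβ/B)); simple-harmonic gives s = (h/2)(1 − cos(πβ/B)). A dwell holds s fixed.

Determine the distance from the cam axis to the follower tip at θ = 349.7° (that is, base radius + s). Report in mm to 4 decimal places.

seg 1 [0°–50.5°] cycloidal, h=8: full span → s += 8 → s = 8.0000
seg 2 [50.5°–75.1°] cycloidal, h=7: full span → s += 7 → s = 15.0000
seg 3 [75.1°–274.7°] dwell: s stays 15.0000
seg 4 [274.7°–360°] cycloidal, h=16: θ=349.7° here. β=75, B=85.3. 16·(0.8792 − sin(2π·0.8792)/(2π)) = 15.8199 → s = 30.8199
radial distance = base radius + s = 45 + 30.8199 = 75.8199

75.8199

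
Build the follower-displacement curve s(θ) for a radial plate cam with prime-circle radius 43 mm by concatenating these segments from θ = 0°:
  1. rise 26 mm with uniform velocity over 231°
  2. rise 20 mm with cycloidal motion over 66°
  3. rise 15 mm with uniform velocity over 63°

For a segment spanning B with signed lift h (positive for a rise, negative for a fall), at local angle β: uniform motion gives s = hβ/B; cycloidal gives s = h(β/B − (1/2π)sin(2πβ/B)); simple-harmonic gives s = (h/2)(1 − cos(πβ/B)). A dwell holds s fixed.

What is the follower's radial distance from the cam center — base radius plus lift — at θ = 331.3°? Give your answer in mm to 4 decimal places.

seg 1 [0°–231°] uniform, h=26: full span → s += 26 → s = 26.0000
seg 2 [231°–297°] cycloidal, h=20: full span → s += 20 → s = 46.0000
seg 3 [297°–360°] uniform, h=15: θ=331.3° here. β=34.3, B=63. 15·34.3/63 = 8.1667 → s = 54.1667
radial distance = base radius + s = 43 + 54.1667 = 97.1667

97.1667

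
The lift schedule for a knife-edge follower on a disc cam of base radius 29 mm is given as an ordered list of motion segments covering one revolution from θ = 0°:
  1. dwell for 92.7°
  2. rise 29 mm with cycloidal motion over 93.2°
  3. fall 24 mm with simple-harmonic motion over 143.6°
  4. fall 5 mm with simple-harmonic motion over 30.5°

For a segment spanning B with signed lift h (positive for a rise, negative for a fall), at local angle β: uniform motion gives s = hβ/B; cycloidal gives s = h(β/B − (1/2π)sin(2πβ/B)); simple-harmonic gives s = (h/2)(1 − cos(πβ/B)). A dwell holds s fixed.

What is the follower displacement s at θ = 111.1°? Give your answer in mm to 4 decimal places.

seg 1 [0°–92.7°] dwell: s stays 0.0000
seg 2 [92.7°–185.9°] cycloidal, h=29: θ=111.1° here. β=18.4, B=93.2. 29·(0.1974 − sin(2π·0.1974)/(2π)) = 1.3594 → s = 1.3594

1.3594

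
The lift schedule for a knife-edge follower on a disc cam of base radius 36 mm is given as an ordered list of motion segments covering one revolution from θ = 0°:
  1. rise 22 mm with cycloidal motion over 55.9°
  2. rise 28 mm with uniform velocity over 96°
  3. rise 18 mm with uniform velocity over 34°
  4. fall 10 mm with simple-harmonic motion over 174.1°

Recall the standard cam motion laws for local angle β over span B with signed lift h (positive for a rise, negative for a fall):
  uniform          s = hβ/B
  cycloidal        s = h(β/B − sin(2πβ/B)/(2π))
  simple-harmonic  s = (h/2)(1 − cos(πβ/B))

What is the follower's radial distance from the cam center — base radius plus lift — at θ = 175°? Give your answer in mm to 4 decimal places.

seg 1 [0°–55.9°] cycloidal, h=22: full span → s += 22 → s = 22.0000
seg 2 [55.9°–151.9°] uniform, h=28: full span → s += 28 → s = 50.0000
seg 3 [151.9°–185.9°] uniform, h=18: θ=175° here. β=23.1, B=34. 18·23.1/34 = 12.2294 → s = 62.2294
radial distance = base radius + s = 36 + 62.2294 = 98.2294

98.2294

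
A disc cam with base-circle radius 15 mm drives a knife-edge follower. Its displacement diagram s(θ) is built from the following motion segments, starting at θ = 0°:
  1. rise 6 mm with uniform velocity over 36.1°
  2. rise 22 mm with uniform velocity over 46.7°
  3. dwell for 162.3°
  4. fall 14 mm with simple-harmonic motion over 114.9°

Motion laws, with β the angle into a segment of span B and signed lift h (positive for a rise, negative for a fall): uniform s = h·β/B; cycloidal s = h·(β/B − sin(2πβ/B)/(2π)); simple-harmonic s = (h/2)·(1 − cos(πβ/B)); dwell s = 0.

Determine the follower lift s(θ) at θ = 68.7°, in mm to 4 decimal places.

seg 1 [0°–36.1°] uniform, h=6: full span → s += 6 → s = 6.0000
seg 2 [36.1°–82.8°] uniform, h=22: θ=68.7° here. β=32.6, B=46.7. 22·32.6/46.7 = 15.3576 → s = 21.3576

21.3576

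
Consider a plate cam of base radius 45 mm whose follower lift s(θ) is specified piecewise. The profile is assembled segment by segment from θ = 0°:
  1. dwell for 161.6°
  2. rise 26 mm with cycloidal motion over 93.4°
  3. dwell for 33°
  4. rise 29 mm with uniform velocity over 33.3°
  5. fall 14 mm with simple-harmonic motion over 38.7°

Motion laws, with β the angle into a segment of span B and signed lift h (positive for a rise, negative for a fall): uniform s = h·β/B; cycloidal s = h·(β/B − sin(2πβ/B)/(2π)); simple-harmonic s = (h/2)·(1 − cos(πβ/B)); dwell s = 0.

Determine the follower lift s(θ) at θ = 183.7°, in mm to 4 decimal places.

seg 1 [0°–161.6°] dwell: s stays 0.0000
seg 2 [161.6°–255°] cycloidal, h=26: θ=183.7° here. β=22.1, B=93.4. 26·(0.2366 − sin(2π·0.2366)/(2π)) = 2.0286 → s = 2.0286

2.0286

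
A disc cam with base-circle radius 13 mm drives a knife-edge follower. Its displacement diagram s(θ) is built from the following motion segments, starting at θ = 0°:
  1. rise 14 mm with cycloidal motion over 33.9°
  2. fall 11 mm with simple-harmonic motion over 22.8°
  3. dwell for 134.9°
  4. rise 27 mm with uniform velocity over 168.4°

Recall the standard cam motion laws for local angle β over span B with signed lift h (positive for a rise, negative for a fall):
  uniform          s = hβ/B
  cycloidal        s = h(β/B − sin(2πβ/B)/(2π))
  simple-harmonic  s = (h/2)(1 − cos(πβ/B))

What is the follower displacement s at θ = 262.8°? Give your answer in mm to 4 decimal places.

seg 1 [0°–33.9°] cycloidal, h=14: full span → s += 14 → s = 14.0000
seg 2 [33.9°–56.7°] simple-harmonic, h=-11: full span → s += -11 → s = 3.0000
seg 3 [56.7°–191.6°] dwell: s stays 3.0000
seg 4 [191.6°–360°] uniform, h=27: θ=262.8° here. β=71.2, B=168.4. 27·71.2/168.4 = 11.4157 → s = 14.4157

14.4157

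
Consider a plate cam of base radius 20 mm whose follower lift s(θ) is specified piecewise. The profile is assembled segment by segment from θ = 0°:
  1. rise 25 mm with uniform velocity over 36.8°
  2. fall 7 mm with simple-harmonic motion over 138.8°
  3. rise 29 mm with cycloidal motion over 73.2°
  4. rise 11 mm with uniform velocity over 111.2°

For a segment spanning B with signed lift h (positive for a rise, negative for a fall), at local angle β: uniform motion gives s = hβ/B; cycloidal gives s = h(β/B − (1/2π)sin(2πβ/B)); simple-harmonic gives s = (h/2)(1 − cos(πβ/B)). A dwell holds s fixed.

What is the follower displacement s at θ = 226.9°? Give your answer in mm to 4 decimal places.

seg 1 [0°–36.8°] uniform, h=25: full span → s += 25 → s = 25.0000
seg 2 [36.8°–175.6°] simple-harmonic, h=-7: full span → s += -7 → s = 18.0000
seg 3 [175.6°–248.8°] cycloidal, h=29: θ=226.9° here. β=51.3, B=73.2. 29·(0.7008 − sin(2π·0.7008)/(2π)) = 24.7207 → s = 42.7207

42.7207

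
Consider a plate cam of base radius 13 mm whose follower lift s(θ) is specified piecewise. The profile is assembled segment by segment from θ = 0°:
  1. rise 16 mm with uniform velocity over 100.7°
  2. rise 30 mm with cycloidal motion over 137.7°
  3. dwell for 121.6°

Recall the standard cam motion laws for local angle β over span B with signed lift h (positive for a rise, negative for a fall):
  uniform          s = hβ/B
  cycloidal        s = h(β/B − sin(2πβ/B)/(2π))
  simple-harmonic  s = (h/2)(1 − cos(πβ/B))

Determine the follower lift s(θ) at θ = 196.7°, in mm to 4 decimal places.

seg 1 [0°–100.7°] uniform, h=16: full span → s += 16 → s = 16.0000
seg 2 [100.7°–238.4°] cycloidal, h=30: θ=196.7° here. β=96, B=137.7. 30·(0.6972 − sin(2π·0.6972)/(2π)) = 25.4290 → s = 41.4290

41.4290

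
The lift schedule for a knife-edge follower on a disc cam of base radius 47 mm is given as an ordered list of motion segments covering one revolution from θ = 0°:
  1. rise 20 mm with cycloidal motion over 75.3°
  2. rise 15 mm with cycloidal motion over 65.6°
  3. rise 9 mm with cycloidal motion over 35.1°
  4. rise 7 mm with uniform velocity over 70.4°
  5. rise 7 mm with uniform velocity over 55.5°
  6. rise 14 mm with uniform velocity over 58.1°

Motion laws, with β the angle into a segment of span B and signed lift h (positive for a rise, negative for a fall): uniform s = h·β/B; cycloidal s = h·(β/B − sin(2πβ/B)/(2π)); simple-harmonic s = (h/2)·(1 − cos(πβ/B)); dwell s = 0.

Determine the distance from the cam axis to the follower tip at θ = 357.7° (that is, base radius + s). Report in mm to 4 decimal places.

seg 1 [0°–75.3°] cycloidal, h=20: full span → s += 20 → s = 20.0000
seg 2 [75.3°–140.9°] cycloidal, h=15: full span → s += 15 → s = 35.0000
seg 3 [140.9°–176°] cycloidal, h=9: full span → s += 9 → s = 44.0000
seg 4 [176°–246.4°] uniform, h=7: full span → s += 7 → s = 51.0000
seg 5 [246.4°–301.9°] uniform, h=7: full span → s += 7 → s = 58.0000
seg 6 [301.9°–360°] uniform, h=14: θ=357.7° here. β=55.8, B=58.1. 14·55.8/58.1 = 13.4458 → s = 71.4458
radial distance = base radius + s = 47 + 71.4458 = 118.4458

118.4458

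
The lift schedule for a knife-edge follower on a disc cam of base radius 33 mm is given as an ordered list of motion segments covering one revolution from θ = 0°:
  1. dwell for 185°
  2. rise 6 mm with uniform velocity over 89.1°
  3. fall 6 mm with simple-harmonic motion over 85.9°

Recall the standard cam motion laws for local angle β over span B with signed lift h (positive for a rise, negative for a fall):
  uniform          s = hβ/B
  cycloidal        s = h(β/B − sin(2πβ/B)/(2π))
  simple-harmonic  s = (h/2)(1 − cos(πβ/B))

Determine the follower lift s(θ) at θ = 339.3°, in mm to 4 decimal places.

seg 1 [0°–185°] dwell: s stays 0.0000
seg 2 [185°–274.1°] uniform, h=6: full span → s += 6 → s = 6.0000
seg 3 [274.1°–360°] simple-harmonic, h=-6: θ=339.3° here. β=65.2, B=85.9. -6/2·(1 − cos(π·0.7590)) = -5.1806 → s = 0.8194

0.8194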